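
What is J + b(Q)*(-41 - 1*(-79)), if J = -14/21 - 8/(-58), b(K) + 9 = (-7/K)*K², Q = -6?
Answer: 109052/87 ≈ 1253.5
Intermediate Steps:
b(K) = -9 - 7*K (b(K) = -9 + (-7/K)*K² = -9 - 7*K)
J = -46/87 (J = -14*1/21 - 8*(-1/58) = -⅔ + 4/29 = -46/87 ≈ -0.52874)
J + b(Q)*(-41 - 1*(-79)) = -46/87 + (-9 - 7*(-6))*(-41 - 1*(-79)) = -46/87 + (-9 + 42)*(-41 + 79) = -46/87 + 33*38 = -46/87 + 1254 = 109052/87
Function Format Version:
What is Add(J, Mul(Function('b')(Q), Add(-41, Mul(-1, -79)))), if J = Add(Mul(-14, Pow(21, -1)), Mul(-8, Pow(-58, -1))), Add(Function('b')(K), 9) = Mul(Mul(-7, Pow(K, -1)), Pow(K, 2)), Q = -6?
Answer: Rational(109052, 87) ≈ 1253.5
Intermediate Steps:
Function('b')(K) = Add(-9, Mul(-7, K)) (Function('b')(K) = Add(-9, Mul(Mul(-7, Pow(K, -1)), Pow(K, 2))) = Add(-9, Mul(-7, K)))
J = Rational(-46, 87) (J = Add(Mul(-14, Rational(1, 21)), Mul(-8, Rational(-1, 58))) = Add(Rational(-2, 3), Rational(4, 29)) = Rational(-46, 87) ≈ -0.52874)
Add(J, Mul(Function('b')(Q), Add(-41, Mul(-1, -79)))) = Add(Rational(-46, 87), Mul(Add(-9, Mul(-7, -6)), Add(-41, Mul(-1, -79)))) = Add(Rational(-46, 87), Mul(Add(-9, 42), Add(-41, 79))) = Add(Rational(-46, 87), Mul(33, 38)) = Add(Rational(-46, 87), 1254) = Rational(109052, 87)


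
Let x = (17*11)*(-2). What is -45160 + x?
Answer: -45534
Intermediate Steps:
x = -374 (x = 187*(-2) = -374)
-45160 + x = -45160 - 374 = -45534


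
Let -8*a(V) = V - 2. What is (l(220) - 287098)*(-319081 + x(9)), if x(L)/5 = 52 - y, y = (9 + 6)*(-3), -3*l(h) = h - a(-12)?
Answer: 91491452267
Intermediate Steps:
a(V) = ¼ - V/8 (a(V) = -(V - 2)/8 = -(-2 + V)/8 = ¼ - V/8)
l(h) = 7/12 - h/3 (l(h) = -(h - (¼ - ⅛*(-12)))/3 = -(h - (¼ + 3/2))/3 = -(h - 1*7/4)/3 = -(h - 7/4)/3 = -(-7/4 + h)/3 = 7/12 - h/3)
y = -45 (y = 15*(-3) = -45)
x(L) = 485 (x(L) = 5*(52 - 1*(-45)) = 5*(52 + 45) = 5*97 = 485)
(l(220) - 287098)*(-319081 + x(9)) = ((7/12 - ⅓*220) - 287098)*(-319081 + 485) = ((7/12 - 220/3) - 287098)*(-318596) = (-291/4 - 287098)*(-318596) = -1148683/4*(-318596) = 91491452267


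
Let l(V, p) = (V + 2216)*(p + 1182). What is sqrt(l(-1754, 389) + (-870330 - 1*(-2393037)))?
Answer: sqrt(2248509) ≈ 1499.5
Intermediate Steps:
l(V, p) = (1182 + p)*(2216 + V) (l(V, p) = (2216 + V)*(1182 + p) = (1182 + p)*(2216 + V))
sqrt(l(-1754, 389) + (-870330 - 1*(-2393037))) = sqrt((2619312 + 1182*(-1754) + 2216*389 - 1754*389) + (-870330 - 1*(-2393037))) = sqrt((2619312 - 2073228 + 862024 - 682306) + (-870330 + 2393037)) = sqrt(725802 + 1522707) = sqrt(2248509)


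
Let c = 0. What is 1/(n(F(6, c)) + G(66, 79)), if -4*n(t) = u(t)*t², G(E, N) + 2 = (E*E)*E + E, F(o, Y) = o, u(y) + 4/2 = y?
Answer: 1/287524 ≈ 3.4780e-6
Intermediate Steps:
u(y) = -2 + y
G(E, N) = -2 + E + E³ (G(E, N) = -2 + ((E*E)*E + E) = -2 + (E²*E + E) = -2 + (E³ + E) = -2 + (E + E³) = -2 + E + E³)
n(t) = -t²*(-2 + t)/4 (n(t) = -(-2 + t)*t²/4 = -t²*(-2 + t)/4)
1/(n(F(6, c)) + G(66, 79)) = 1/((¼)*6²*(2 - 1*6) + (-2 + 66 + 66³)) = 1/((¼)*36*(2 - 6) + (-2 + 66 + 287496)) = 1/((¼)*36*(-4) + 287560) = 1/(-36 + 287560) = 1/287524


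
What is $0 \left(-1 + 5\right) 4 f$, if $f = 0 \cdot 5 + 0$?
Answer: $0$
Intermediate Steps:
$f = 0$ ($f = 0 + 0 = 0$)
$0 \left(-1 + 5\right) 4 f = 0 \left(-1 + 5\right) 4 \cdot 0 = 0 \cdot 4 \cdot 4 \cdot 0 = 0 \cdot 4 \cdot 0 = 0 \cdot 0 = 0$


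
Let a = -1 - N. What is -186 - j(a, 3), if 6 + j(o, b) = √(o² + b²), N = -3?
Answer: -180 - √13 ≈ -183.61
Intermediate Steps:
a = 2 (a = -1 - 1*(-3) = -1 + 3 = 2)
j(o, b) = -6 + √(b² + o²) (j(o, b) = -6 + √(o² + b²) = -6 + √(b² + o²))
-186 - j(a, 3) = -186 - (-6 + √(3² + 2²)) = -186 - (-6 + √(9 + 4)) = -186 - (-6 + √13) = -186 + (6 - √13) = -180 - √13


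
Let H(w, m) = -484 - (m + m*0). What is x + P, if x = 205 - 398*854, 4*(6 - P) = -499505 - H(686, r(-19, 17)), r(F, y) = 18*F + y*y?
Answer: -429825/2 ≈ -2.1491e+5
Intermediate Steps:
r(F, y) = y² + 18*F (r(F, y) = 18*F + y² = y² + 18*F)
H(w, m) = -484 - m (H(w, m) = -484 - (m + 0) = -484 - m)
P = 249549/2 (P = 6 - (-499505 - (-484 - (17² + 18*(-19))))/4 = 6 - (-499505 - (-484 - (289 - 342)))/4 = 6 - (-499505 - (-484 - 1*(-53)))/4 = 6 - (-499505 - (-484 + 53))/4 = 6 - (-499505 - 1*(-431))/4 = 6 - (-499505 + 431)/4 = 6 - ¼*(-499074) = 6 + 249537/2 = 249549/2 ≈ 1.2477e+5)
x = -339687 (x = 205 - 339892 = -339687)
x + P = -339687 + 249549/2 = -429825/2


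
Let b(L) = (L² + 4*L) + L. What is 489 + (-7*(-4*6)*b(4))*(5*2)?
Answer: 60969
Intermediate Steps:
b(L) = L² + 5*L
489 + (-7*(-4*6)*b(4))*(5*2) = 489 + (-7*(-4*6)*4*(5 + 4))*(5*2) = 489 - (-168)*4*9*10 = 489 - (-168)*36*10 = 489 - 7*(-864)*10 = 489 + 6048*10 = 489 + 60480 = 60969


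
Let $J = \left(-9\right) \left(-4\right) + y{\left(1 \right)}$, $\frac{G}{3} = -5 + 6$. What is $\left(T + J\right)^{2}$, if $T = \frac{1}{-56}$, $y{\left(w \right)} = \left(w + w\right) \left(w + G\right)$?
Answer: $\frac{6066369}{3136} \approx 1934.4$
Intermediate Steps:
$G = 3$ ($G = 3 \left(-5 + 6\right) = 3 \cdot 1 = 3$)
$y{\left(w \right)} = 2 w \left(3 + w\right)$ ($y{\left(w \right)} = \left(w + w\right) \left(w + 3\right) = 2 w \left(3 + w\right)$)
$J = 44$ ($J = \left(-9\right) \left(-4\right) + 2 \cdot 1 \left(3 + 1\right) = 36 + 2 \cdot 1 \cdot 4 = 36 + 8 = 44$)
$T = - \frac{1}{56} \approx -0.017857$
$\left(T + J\right)^{2} = \left(- \frac{1}{56} + 44\right)^{2} = \left(\frac{2463}{56}\right)^{2} = \frac{6066369}{3136}$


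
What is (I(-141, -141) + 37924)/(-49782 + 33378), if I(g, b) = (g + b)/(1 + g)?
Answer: -2654821/1148280 ≈ -2.3120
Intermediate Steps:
I(g, b) = (b + g)/(1 + g)
(I(-141, -141) + 37924)/(-49782 + 33378) = ((-141 - 141)/(1 - 141) + 37924)/(-49782 + 33378) = (-282/(-140) + 37924)/(-16404) = (-1/140*(-282) + 37924)*(-1/16404) = (141/70 + 37924)*(-1/16404) = (2654821/70)*(-1/16404) = -2654821/1148280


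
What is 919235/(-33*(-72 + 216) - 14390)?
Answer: -919235/19142 ≈ -48.022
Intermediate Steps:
919235/(-33*(-72 + 216) - 14390) = 919235/(-33*144 - 14390) = 919235/(-4752 - 14390) = 919235/(-19142) = 919235*(-1/19142) = -919235/19142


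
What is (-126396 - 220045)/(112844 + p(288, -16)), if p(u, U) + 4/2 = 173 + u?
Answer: -346441/113303 ≈ -3.0577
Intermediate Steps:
p(u, U) = 171 + u (p(u, U) = -2 + (173 + u) = 171 + u)
(-126396 - 220045)/(112844 + p(288, -16)) = (-126396 - 220045)/(112844 + (171 + 288)) = -346441/(112844 + 459) = -346441/113303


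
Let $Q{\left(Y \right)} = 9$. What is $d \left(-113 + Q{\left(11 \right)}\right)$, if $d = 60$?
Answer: $-6240$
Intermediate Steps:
$d \left(-113 + Q{\left(11 \right)}\right) = 60 \left(-113 + 9\right) = 60 \left(-104\right) = -6240$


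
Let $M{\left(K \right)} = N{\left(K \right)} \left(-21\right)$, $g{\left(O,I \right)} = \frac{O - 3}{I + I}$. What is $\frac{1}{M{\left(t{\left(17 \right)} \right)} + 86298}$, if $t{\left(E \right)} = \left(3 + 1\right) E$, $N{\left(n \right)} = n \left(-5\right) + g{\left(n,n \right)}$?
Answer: $\frac{136}{12706203} \approx 1.0703 \cdot 10^{-5}$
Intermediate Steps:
$g{\left(O,I \right)} = \frac{-3 + O}{2 I}$
$N{\left(n \right)} = - 5 n + \frac{-3 + n}{2 n}$ ($N{\left(n \right)} = n \left(-5\right) + \frac{-3 + n}{2 n} = - 5 n + \frac{-3 + n}{2 n}$)
$t{\left(E \right)} = 4 E$
$M{\left(K \right)} = - \frac{21 \left(-3 + K - 10 K^{2}\right)}{2 K}$ ($M{\left(K \right)} = \frac{-3 + K - 10 K^{2}}{2 K} \left(-21\right) = - \frac{21 \left(-3 + K - 10 K^{2}\right)}{2 K}$)
$\frac{1}{M{\left(t{\left(17 \right)} \right)} + 86298} = \frac{1}{\left(- \frac{21}{2} + 105 \cdot 4 \cdot 17 + \frac{63}{2 \cdot 4 \cdot 17}\right) + 86298} = \frac{1}{\left(- \frac{21}{2} + 105 \cdot 68 + \frac{63}{2 \cdot 68}\right) + 86298} = \frac{1}{\left(- \frac{21}{2} + 7140 + \frac{63}{2} \cdot \frac{1}{68}\right) + 86298} = \frac{1}{\left(- \frac{21}{2} + 7140 + \frac{63}{136}\right) + 86298} = \frac{1}{\frac{969675}{136} + 86298} = \frac{1}{\frac{12706203}{136}} = \frac{136}{12706203}$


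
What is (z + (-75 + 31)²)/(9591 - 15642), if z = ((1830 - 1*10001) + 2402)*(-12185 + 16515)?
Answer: 24977834/6051 ≈ 4127.9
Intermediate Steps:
z = -24979770 (z = ((1830 - 10001) + 2402)*4330 = (-8171 + 2402)*4330 = -5769*4330 = -24979770)
(z + (-75 + 31)²)/(9591 - 15642) = (-24979770 + (-75 + 31)²)/(9591 - 15642) = (-24979770 + (-44)²)/(-6051) = (-24979770 + 1936)*(-1/6051) = -24977834*(-1/6051) = 24977834/6051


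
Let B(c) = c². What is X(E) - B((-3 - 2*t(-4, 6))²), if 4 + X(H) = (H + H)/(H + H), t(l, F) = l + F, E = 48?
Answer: -2404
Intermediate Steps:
t(l, F) = F + l
X(H) = -3 (X(H) = -4 + (H + H)/(H + H) = -4 + (2*H)/((2*H)) = -4 + (2*H)*(1/(2*H)) = -4 + 1 = -3)
X(E) - B((-3 - 2*t(-4, 6))²) = -3 - ((-3 - 2*(6 - 4))²)² = -3 - ((-3 - 2*2)²)² = -3 - ((-3 - 4)²)² = -3 - ((-7)²)² = -3 - 1*49² = -3 - 1*2401 = -3 - 2401 = -2404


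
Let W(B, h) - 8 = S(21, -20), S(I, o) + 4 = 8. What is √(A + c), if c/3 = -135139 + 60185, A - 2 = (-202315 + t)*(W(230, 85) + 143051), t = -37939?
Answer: I*√34371682862 ≈ 1.854e+5*I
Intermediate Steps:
S(I, o) = 4 (S(I, o) = -4 + 8 = 4)
W(B, h) = 12 (W(B, h) = 8 + 4 = 12)
A = -34371458000 (A = 2 + (-202315 - 37939)*(12 + 143051) = 2 - 240254*143063 = 2 - 34371458002 = -34371458000)
c = -224862 (c = 3*(-135139 + 60185) = 3*(-74954) = -224862)
√(A + c) = √(-34371458000 - 224862) = √(-34371682862) = I*√34371682862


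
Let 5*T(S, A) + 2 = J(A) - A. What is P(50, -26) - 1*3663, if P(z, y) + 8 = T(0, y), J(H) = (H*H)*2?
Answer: -16979/5 ≈ -3395.8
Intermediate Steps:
J(H) = 2*H² (J(H) = H²*2 = 2*H²)
T(S, A) = -⅖ - A/5 + 2*A²/5 (T(S, A) = -⅖ + (2*A² - A)/5 = -⅖ + (-A + 2*A²)/5 = -⅖ + (-A/5 + 2*A²/5) = -⅖ - A/5 + 2*A²/5)
P(z, y) = -42/5 - y/5 + 2*y²/5 (P(z, y) = -8 + (-⅖ - y/5 + 2*y²/5) = -42/5 - y/5 + 2*y²/5)
P(50, -26) - 1*3663 = (-42/5 - ⅕*(-26) + (⅖)*(-26)²) - 1*3663 = (-42/5 + 26/5 + (⅖)*676) - 3663 = (-42/5 + 26/5 + 1352/5) - 3663 = 1336/5 - 3663 = -16979/5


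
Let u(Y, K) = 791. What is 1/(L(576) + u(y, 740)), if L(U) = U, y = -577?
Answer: 1/1367 ≈ 0.00073153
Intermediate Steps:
1/(L(576) + u(y, 740)) = 1/(576 + 791) = 1/1367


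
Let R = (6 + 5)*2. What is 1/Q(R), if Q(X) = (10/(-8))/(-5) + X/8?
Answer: ⅓ ≈ 0.33333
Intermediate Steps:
R = 22 (R = 11*2 = 22)
Q(X) = ¼ + X/8 (Q(X) = (10*(-⅛))*(-⅕) + X*(⅛) = -5/4*(-⅕) + X/8 = ¼ + X/8)
1/Q(R) = 1/(¼ + (⅛)*22) = 1/(¼ + 11/4) = 1/3 = ⅓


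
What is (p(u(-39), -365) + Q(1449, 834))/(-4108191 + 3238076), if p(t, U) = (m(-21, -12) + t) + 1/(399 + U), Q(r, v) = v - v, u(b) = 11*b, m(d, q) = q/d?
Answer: 101959/207087370 ≈ 0.00049235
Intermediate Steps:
Q(r, v) = 0
p(t, U) = 4/7 + t + 1/(399 + U) (p(t, U) = (-12/(-21) + t) + 1/(399 + U) = (-12*(-1/21) + t) + 1/(399 + U) = (4/7 + t) + 1/(399 + U) = 4/7 + t + 1/(399 + U))
(p(u(-39), -365) + Q(1449, 834))/(-4108191 + 3238076) = ((229 + 399*(11*(-39)) + (4/7)*(-365) - 4015*(-39))/(399 - 365) + 0)/(-4108191 + 3238076) = ((229 + 399*(-429) - 1460/7 - 365*(-429))/34 + 0)/(-870115) = ((229 - 171171 - 1460/7 + 156585)/34 + 0)*(-1/870115) = ((1/34)*(-101959/7) + 0)*(-1/870115) = (-101959/238 + 0)*(-1/870115) = -101959/238*(-1/870115) = 101959/207087370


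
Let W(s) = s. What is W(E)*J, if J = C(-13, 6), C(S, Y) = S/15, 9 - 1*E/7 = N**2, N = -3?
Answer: 0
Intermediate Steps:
E = 0 (E = 63 - 7*(-3)**2 = 63 - 7*9 = 63 - 63 = 0)
C(S, Y) = S/15 (C(S, Y) = S*(1/15) = S/15)
J = -13/15 (J = (1/15)*(-13) = -13/15 ≈ -0.86667)
W(E)*J = 0*(-13/15) = 0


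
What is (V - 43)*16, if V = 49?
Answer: 96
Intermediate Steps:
(V - 43)*16 = (49 - 43)*16 = 6*16 = 96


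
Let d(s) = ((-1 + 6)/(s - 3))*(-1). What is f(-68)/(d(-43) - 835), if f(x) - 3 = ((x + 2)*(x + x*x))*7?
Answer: 96823974/38405 ≈ 2521.1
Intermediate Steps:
d(s) = -5/(-3 + s) (d(s) = (5/(-3 + s))*(-1) = -5/(-3 + s))
f(x) = 3 + 7*(2 + x)*(x + x²) (f(x) = 3 + ((x + 2)*(x + x*x))*7 = 3 + ((2 + x)*(x + x²))*7 = 3 + 7*(2 + x)*(x + x²))
f(-68)/(d(-43) - 835) = (3 + 7*(-68)³ + 14*(-68) + 21*(-68)²)/(-5/(-3 - 43) - 835) = (3 + 7*(-314432) - 952 + 21*4624)/(-5/(-46) - 835) = (3 - 2201024 - 952 + 97104)/(-5*(-1/46) - 835) = -2104869/(5/46 - 835) = -2104869/(-38405/46) = -2104869*(-46/38405) = 96823974/38405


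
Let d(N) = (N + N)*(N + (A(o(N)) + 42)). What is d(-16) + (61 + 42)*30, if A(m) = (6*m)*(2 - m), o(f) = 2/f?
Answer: 2309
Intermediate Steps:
A(m) = 6*m*(2 - m)
d(N) = 2*N*(42 + N + 12*(2 - 2/N)/N) (d(N) = (N + N)*(N + (6*(2/N)*(2 - 2/N) + 42)) = (2*N)*(N + (6*(2/N)*(2 - 2/N) + 42)) = (2*N)*(N + (12*(2 - 2/N)/N + 42)) = (2*N)*(N + (42 + 12*(2 - 2/N)/N)) = (2*N)*(42 + N + 12*(2 - 2/N)/N) = 2*N*(42 + N + 12*(2 - 2/N)/N))
d(-16) + (61 + 42)*30 = (48 - 48/(-16) + 2*(-16)² + 84*(-16)) + (61 + 42)*30 = (48 - 48*(-1/16) + 2*256 - 1344) + 103*30 = (48 + 3 + 512 - 1344) + 3090 = -781 + 3090 = 2309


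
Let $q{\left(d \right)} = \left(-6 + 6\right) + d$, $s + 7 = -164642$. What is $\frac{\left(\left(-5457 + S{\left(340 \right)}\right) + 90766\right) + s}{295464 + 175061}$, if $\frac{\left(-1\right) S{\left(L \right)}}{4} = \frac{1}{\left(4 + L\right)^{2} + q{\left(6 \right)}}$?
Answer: $- \frac{4694627142}{27841434775} \approx -0.16862$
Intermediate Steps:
$s = -164649$ ($s = -7 - 164642 = -164649$)
$q{\left(d \right)} = d$ ($q{\left(d \right)} = 0 + d = d$)
$S{\left(L \right)} = - \frac{4}{6 + \left(4 + L\right)^{2}}$ ($S{\left(L \right)} = - \frac{4}{\left(4 + L\right)^{2} + 6} = - \frac{4}{6 + \left(4 + L\right)^{2}}$)
$\frac{\left(\left(-5457 + S{\left(340 \right)}\right) + 90766\right) + s}{295464 + 175061} = \frac{\left(\left(-5457 - \frac{4}{6 + \left(4 + 340\right)^{2}}\right) + 90766\right) - 164649}{295464 + 175061} = \frac{\left(\left(-5457 - \frac{4}{6 + 344^{2}}\right) + 90766\right) - 164649}{470525} = \left(\left(\left(-5457 - \frac{4}{6 + 118336}\right) + 90766\right) - 164649\right) \frac{1}{470525} = \left(\left(\left(-5457 - \frac{4}{118342}\right) + 90766\right) - 164649\right) \frac{1}{470525} = \left(\left(\left(-5457 - \frac{2}{59171}\right) + 90766\right) - 164649\right) \frac{1}{470525} = \left(\left(- \frac{322896149}{59171} + 90766\right) - 164649\right) \frac{1}{470525} = \left(\frac{5047818837}{59171} - 164649\right) \frac{1}{470525} = \left(- \frac{4694627142}{59171}\right) \frac{1}{470525} = - \frac{4694627142}{27841434775}$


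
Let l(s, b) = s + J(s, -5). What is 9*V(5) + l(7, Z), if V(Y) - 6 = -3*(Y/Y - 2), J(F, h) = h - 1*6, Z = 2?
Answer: 77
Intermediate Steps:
J(F, h) = -6 + h (J(F, h) = h - 6 = -6 + h)
l(s, b) = -11 + s (l(s, b) = s + (-6 - 5) = s - 11 = -11 + s)
V(Y) = 9 (V(Y) = 6 - 3*(Y/Y - 2) = 6 - 3*(1 - 2) = 6 - 3*(-1) = 6 + 3 = 9)
9*V(5) + l(7, Z) = 9*9 + (-11 + 7) = 81 - 4 = 77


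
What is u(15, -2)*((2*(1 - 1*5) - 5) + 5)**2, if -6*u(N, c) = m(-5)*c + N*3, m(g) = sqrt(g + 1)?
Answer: -480 + 128*I/3 ≈ -480.0 + 42.667*I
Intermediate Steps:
m(g) = sqrt(1 + g)
u(N, c) = -N/2 - I*c/3 (u(N, c) = -(sqrt(1 - 5)*c + N*3)/6 = -(sqrt(-4)*c + 3*N)/6 = -((2*I)*c + 3*N)/6 = -(2*I*c + 3*N)/6 = -(3*N + 2*I*c)/6 = -N/2 - I*c/3)
u(15, -2)*((2*(1 - 1*5) - 5) + 5)**2 = (-1/2*15 - 1/3*I*(-2))*((2*(1 - 1*5) - 5) + 5)**2 = (-15/2 + 2*I/3)*((2*(1 - 5) - 5) + 5)**2 = (-15/2 + 2*I/3)*((2*(-4) - 5) + 5)**2 = (-15/2 + 2*I/3)*((-8 - 5) + 5)**2 = (-15/2 + 2*I/3)*(-13 + 5)**2 = (-15/2 + 2*I/3)*(-8)**2 = (-15/2 + 2*I/3)*64 = -480 + 128*I/3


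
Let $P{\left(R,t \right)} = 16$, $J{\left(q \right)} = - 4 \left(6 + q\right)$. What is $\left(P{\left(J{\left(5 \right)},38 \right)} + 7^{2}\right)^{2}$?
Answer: $4225$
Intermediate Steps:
$J{\left(q \right)} = -24 - 4 q$
$\left(P{\left(J{\left(5 \right)},38 \right)} + 7^{2}\right)^{2} = \left(16 + 7^{2}\right)^{2} = \left(16 + 49\right)^{2} = 65^{2} = 4225$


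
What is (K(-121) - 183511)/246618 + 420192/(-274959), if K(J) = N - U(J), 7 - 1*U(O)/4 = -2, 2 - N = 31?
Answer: -2853755260/1255737753 ≈ -2.2726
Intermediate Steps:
N = -29 (N = 2 - 1*31 = 2 - 31 = -29)
U(O) = 36 (U(O) = 28 - 4*(-2) = 28 + 8 = 36)
K(J) = -65 (K(J) = -29 - 1*36 = -29 - 36 = -65)
(K(-121) - 183511)/246618 + 420192/(-274959) = (-65 - 183511)/246618 + 420192/(-274959) = -183576*1/246618 + 420192*(-1/274959) = -30596/41103 - 46688/30551 = -2853755260/1255737753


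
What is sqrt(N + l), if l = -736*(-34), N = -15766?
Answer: sqrt(9258) ≈ 96.219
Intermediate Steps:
l = 25024
sqrt(N + l) = sqrt(-15766 + 25024) = sqrt(9258)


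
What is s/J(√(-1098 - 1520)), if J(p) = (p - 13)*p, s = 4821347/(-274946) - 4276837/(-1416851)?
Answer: 5655231092495*√2618/(1019861574390428*(√2618 + 13*I)) ≈ 0.0052088 - 0.0013234*I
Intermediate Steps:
s = -5655231092495/389557515046 (s = 4821347*(-1/274946) - 4276837*(-1/1416851) = -4821347/274946 + 4276837/1416851 = -5655231092495/389557515046 ≈ -14.517)
J(p) = p*(-13 + p) (J(p) = (-13 + p)*p = p*(-13 + p))
s/J(√(-1098 - 1520)) = -5655231092495*1/(√(-1098 - 1520)*(-13 + √(-1098 - 1520)))/389557515046 = -5655231092495*(-I*√2618/(2618*(-13 + √(-2618))))/389557515046 = -5655231092495*(-I*√2618/(2618*(-13 + I*√2618)))/389557515046 = -(-5655231092495)*I*√2618/(1019861574390428*(-13 + I*√2618)) = 5655231092495*I*√2618/(1019861574390428*(-13 + I*√2618))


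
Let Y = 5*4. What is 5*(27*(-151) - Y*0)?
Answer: -20385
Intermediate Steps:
Y = 20
5*(27*(-151) - Y*0) = 5*(27*(-151) - 1*20*0) = 5*(-4077 - 20*0) = 5*(-4077 + 0) = 5*(-4077) = -20385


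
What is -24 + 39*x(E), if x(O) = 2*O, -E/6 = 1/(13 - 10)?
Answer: -180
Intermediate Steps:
E = -2 (E = -6/(13 - 10) = -6/3 = -6*⅓ = -2)
-24 + 39*x(E) = -24 + 39*(2*(-2)) = -24 + 39*(-4) = -24 - 156 = -180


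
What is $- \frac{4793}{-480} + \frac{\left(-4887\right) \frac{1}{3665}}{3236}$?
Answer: $\frac{2842117333}{284638560} \approx 9.985$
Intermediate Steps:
$- \frac{4793}{-480} + \frac{\left(-4887\right) \frac{1}{3665}}{3236} = \left(-4793\right) \left(- \frac{1}{480}\right) + \left(-4887\right) \frac{1}{3665} \cdot \frac{1}{3236} = \frac{4793}{480} - \frac{4887}{11859940} = \frac{2842117333}{284638560}$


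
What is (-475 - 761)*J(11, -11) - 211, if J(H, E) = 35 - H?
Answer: -29875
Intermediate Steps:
(-475 - 761)*J(11, -11) - 211 = (-475 - 761)*(35 - 1*11) - 211 = -1236*(35 - 11) - 211 = -1236*24 - 211 = -29664 - 211 = -29875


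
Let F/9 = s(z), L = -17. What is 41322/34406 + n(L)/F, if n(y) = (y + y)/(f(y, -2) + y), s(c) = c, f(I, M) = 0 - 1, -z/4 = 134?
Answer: 896725525/746885448 ≈ 1.2006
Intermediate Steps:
z = -536 (z = -4*134 = -536)
f(I, M) = -1
F = -4824 (F = 9*(-536) = -4824)
n(y) = 2*y/(-1 + y) (n(y) = (y + y)/(-1 + y) = (2*y)/(-1 + y) = 2*y/(-1 + y))
41322/34406 + n(L)/F = 41322/34406 + (2*(-17)/(-1 - 17))/(-4824) = 41322*(1/34406) + (2*(-17)/(-18))*(-1/4824) = 20661/17203 + (2*(-17)*(-1/18))*(-1/4824) = 20661/17203 + (17/9)*(-1/4824) = 20661/17203 - 17/43416 = 896725525/746885448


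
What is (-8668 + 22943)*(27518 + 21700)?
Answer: 702586950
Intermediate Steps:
(-8668 + 22943)*(27518 + 21700) = 14275*49218 = 702586950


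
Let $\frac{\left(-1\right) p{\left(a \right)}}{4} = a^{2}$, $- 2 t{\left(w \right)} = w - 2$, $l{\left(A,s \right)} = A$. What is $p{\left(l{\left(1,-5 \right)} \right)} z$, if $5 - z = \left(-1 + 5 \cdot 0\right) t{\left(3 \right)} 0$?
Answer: $-20$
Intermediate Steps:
$t{\left(w \right)} = 1 - \frac{w}{2}$ ($t{\left(w \right)} = - \frac{w - 2}{2} = - \frac{-2 + w}{2} = 1 - \frac{w}{2}$)
$p{\left(a \right)} = - 4 a^{2}$
$z = 5$ ($z = 5 - \left(-1 + 5 \cdot 0\right) \left(1 - \frac{3}{2}\right) 0 = 5 - \left(-1 + 0\right) \left(1 - \frac{3}{2}\right) 0 = 5 - \left(-1\right) \left(- \frac{1}{2}\right) 0 = 5 - \frac{1}{2} \cdot 0 = 5 - 0 = 5 + 0 = 5$)
$p{\left(l{\left(1,-5 \right)} \right)} z = - 4 \cdot 1^{2} \cdot 5 = \left(-4\right) 1 \cdot 5 = \left(-4\right) 5 = -20$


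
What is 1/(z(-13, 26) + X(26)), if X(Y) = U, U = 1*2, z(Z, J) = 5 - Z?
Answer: 1/20 ≈ 0.050000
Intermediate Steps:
U = 2
X(Y) = 2
1/(z(-13, 26) + X(26)) = 1/((5 - 1*(-13)) + 2) = 1/((5 + 13) + 2) = 1/(18 + 2) = 1/20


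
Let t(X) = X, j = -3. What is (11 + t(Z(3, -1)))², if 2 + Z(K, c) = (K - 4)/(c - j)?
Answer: 289/4 ≈ 72.250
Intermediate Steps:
Z(K, c) = -2 + (-4 + K)/(3 + c) (Z(K, c) = -2 + (K - 4)/(c - 1*(-3)) = -2 + (-4 + K)/(c + 3) = -2 + (-4 + K)/(3 + c))
(11 + t(Z(3, -1)))² = (11 + (-10 + 3 - 2*(-1))/(3 - 1))² = (11 + (-10 + 3 + 2)/2)² = (11 + (½)*(-5))² = (11 - 5/2)² = (17/2)² = 289/4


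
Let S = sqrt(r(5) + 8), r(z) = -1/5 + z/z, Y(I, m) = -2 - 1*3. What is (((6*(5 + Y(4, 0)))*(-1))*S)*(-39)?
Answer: 0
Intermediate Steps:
Y(I, m) = -5 (Y(I, m) = -2 - 3 = -5)
r(z) = 4/5 (r(z) = -1*1/5 + 1 = -1/5 + 1 = 4/5)
S = 2*sqrt(55)/5 (S = sqrt(4/5 + 8) = sqrt(44/5) = 2*sqrt(55)/5 ≈ 2.9665)
(((6*(5 + Y(4, 0)))*(-1))*S)*(-39) = (((6*(5 - 5))*(-1))*(2*sqrt(55)/5))*(-39) = (((6*0)*(-1))*(2*sqrt(55)/5))*(-39) = ((0*(-1))*(2*sqrt(55)/5))*(-39) = (0*(2*sqrt(55)/5))*(-39) = 0*(-39) = 0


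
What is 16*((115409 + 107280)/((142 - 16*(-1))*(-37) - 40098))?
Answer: -445378/5743 ≈ -77.552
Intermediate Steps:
16*((115409 + 107280)/((142 - 16*(-1))*(-37) - 40098)) = 16*(222689/((142 + 16)*(-37) - 40098)) = 16*(222689/(158*(-37) - 40098)) = 16*(222689/(-5846 - 40098)) = 16*(222689/(-45944)) = 16*(222689*(-1/45944)) = 16*(-222689/45944) = -445378/5743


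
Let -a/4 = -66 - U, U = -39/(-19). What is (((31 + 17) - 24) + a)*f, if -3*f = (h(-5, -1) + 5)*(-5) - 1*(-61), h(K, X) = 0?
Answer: -67536/19 ≈ -3554.5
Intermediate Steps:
U = 39/19 (U = -39*(-1/19) = 39/19 ≈ 2.0526)
f = -12 (f = -((0 + 5)*(-5) - 1*(-61))/3 = -(5*(-5) + 61)/3 = -(-25 + 61)/3 = -⅓*36 = -12)
a = 5172/19 (a = -4*(-66 - 1*39/19) = -4*(-66 - 39/19) = -4*(-1293/19) = 5172/19 ≈ 272.21)
(((31 + 17) - 24) + a)*f = (((31 + 17) - 24) + 5172/19)*(-12) = ((48 - 24) + 5172/19)*(-12) = (24 + 5172/19)*(-12) = (5628/19)*(-12) = -67536/19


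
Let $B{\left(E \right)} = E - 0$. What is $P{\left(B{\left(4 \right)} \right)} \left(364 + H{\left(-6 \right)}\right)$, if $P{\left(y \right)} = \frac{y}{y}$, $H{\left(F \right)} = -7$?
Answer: $357$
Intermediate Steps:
$B{\left(E \right)} = E$ ($B{\left(E \right)} = E + 0 = E$)
$P{\left(y \right)} = 1$
$P{\left(B{\left(4 \right)} \right)} \left(364 + H{\left(-6 \right)}\right) = 1 \left(364 - 7\right) = 1 \cdot 357 = 357$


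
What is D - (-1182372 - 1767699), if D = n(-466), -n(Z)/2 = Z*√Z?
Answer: 2950071 + 932*I*√466 ≈ 2.9501e+6 + 20119.0*I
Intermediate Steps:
n(Z) = -2*Z^(3/2) (n(Z) = -2*Z*√Z = -2*Z^(3/2))
D = 932*I*√466 (D = -(-932)*I*√466 = 932*I*√466 ≈ 20119.0*I)
D - (-1182372 - 1767699) = 932*I*√466 - (-1182372 - 1767699) = 932*I*√466 - 1*(-2950071) = 932*I*√466 + 2950071 = 2950071 + 932*I*√466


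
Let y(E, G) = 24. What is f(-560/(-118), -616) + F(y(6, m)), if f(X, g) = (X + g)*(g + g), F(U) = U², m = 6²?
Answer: 44464832/59 ≈ 7.5364e+5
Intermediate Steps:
m = 36
f(X, g) = 2*g*(X + g) (f(X, g) = (X + g)*(2*g) = 2*g*(X + g))
f(-560/(-118), -616) + F(y(6, m)) = 2*(-616)*(-560/(-118) - 616) + 24² = 2*(-616)*(-560*(-1/118) - 616) + 576 = 2*(-616)*(280/59 - 616) + 576 = 2*(-616)*(-36064/59) + 576 = 44430848/59 + 576 = 44464832/59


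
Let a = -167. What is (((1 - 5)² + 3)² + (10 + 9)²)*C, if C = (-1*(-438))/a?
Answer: -316236/167 ≈ -1893.6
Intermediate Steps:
C = -438/167 (C = -1*(-438)/(-167) = 438*(-1/167) = -438/167 ≈ -2.6228)
(((1 - 5)² + 3)² + (10 + 9)²)*C = (((1 - 5)² + 3)² + (10 + 9)²)*(-438/167) = (((-4)² + 3)² + 19²)*(-438/167) = ((16 + 3)² + 361)*(-438/167) = (19² + 361)*(-438/167) = (361 + 361)*(-438/167) = 722*(-438/167) = -316236/167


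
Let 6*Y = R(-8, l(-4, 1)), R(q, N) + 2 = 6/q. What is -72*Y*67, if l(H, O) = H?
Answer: 2211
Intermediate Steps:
R(q, N) = -2 + 6/q
Y = -11/24 (Y = (-2 + 6/(-8))/6 = (-2 + 6*(-1/8))/6 = (-2 - 3/4)/6 = (1/6)*(-11/4) = -11/24 ≈ -0.45833)
-72*Y*67 = -72*(-11/24)*67 = 33*67 = 2211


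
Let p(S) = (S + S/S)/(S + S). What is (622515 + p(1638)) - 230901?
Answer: 1282929103/3276 ≈ 3.9161e+5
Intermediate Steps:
p(S) = (1 + S)/(2*S) (p(S) = (S + 1)/((2*S)) = (1 + S)*(1/(2*S)) = (1 + S)/(2*S))
(622515 + p(1638)) - 230901 = (622515 + (½)*(1 + 1638)/1638) - 230901 = (622515 + (½)*(1/1638)*1639) - 230901 = (622515 + 1639/3276) - 230901 = 2039360779/3276 - 230901 = 1282929103/3276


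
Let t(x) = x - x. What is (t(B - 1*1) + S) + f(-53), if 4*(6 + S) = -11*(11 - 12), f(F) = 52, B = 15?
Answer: 195/4 ≈ 48.750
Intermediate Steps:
t(x) = 0
S = -13/4 (S = -6 + (-11*(11 - 12))/4 = -6 + (-11*(-1))/4 = -6 + (¼)*11 = -6 + 11/4 = -13/4 ≈ -3.2500)
(t(B - 1*1) + S) + f(-53) = (0 - 13/4) + 52 = -13/4 + 52 = 195/4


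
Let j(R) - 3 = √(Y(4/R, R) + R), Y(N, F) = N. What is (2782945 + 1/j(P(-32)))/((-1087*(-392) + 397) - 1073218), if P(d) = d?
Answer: (-2782945*√514 + 33395344*I)/(646717*(√514 - 12*I)) ≈ -4.3032 + 2.1327e-7*I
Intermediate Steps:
j(R) = 3 + √(R + 4/R) (j(R) = 3 + √(4/R + R) = 3 + √(R + 4/R))
(2782945 + 1/j(P(-32)))/((-1087*(-392) + 397) - 1073218) = (2782945 + 1/(3 + √(-32 + 4/(-32))))/((-1087*(-392) + 397) - 1073218) = (2782945 + 1/(3 + √(-32 + 4*(-1/32))))/((426104 + 397) - 1073218) = (2782945 + 1/(3 + √(-32 - ⅛)))/(426501 - 1073218) = (2782945 + 1/(3 + √(-257/8)))/(-646717) = (2782945 + 1/(3 + I*√514/4))*(-1/646717) = -2782945/646717 - 1/(646717*(3 + I*√514/4))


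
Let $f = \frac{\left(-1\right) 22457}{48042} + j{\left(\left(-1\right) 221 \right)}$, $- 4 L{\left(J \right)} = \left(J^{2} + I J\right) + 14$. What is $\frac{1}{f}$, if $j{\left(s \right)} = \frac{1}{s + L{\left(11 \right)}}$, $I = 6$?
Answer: $- \frac{3066210}{1444589} \approx -2.1225$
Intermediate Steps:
$L{\left(J \right)} = - \frac{7}{2} - \frac{3 J}{2} - \frac{J^{2}}{4}$ ($L{\left(J \right)} = - \frac{\left(J^{2} + 6 J\right) + 14}{4} = - \frac{14 + J^{2} + 6 J}{4} = - \frac{7}{2} - \frac{3 J}{2} - \frac{J^{2}}{4}$)
$j{\left(s \right)} = \frac{1}{- \frac{201}{4} + s}$ ($j{\left(s \right)} = \frac{1}{s - \left(20 + \frac{121}{4}\right)} = \frac{1}{s - \frac{201}{4}} = \frac{1}{- \frac{201}{4} + s}$)
$f = - \frac{1444589}{3066210}$ ($f = \frac{\left(-1\right) 22457}{48042} + \frac{4}{-201 + 4 \left(\left(-1\right) 221\right)} = \left(-22457\right) \frac{1}{48042} + \frac{4}{-201 + 4 \left(-221\right)} = - \frac{1321}{2826} + \frac{4}{-201 - 884} = - \frac{1321}{2826} + \frac{4}{-1085} = - \frac{1321}{2826} + 4 \left(- \frac{1}{1085}\right) = - \frac{1321}{2826} - \frac{4}{1085} = - \frac{1444589}{3066210} \approx -0.47113$)
$\frac{1}{f} = \frac{1}{- \frac{1444589}{3066210}} = - \frac{3066210}{1444589}$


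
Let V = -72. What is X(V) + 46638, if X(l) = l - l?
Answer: 46638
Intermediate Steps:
X(l) = 0
X(V) + 46638 = 0 + 46638 = 46638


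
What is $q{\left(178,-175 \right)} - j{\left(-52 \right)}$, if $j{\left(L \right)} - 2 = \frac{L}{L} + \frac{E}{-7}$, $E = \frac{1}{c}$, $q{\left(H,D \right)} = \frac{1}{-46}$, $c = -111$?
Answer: $- \frac{108049}{35742} \approx -3.023$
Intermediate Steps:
$q{\left(H,D \right)} = - \frac{1}{46}$
$E = - \frac{1}{111}$ ($E = \frac{1}{-111} = - \frac{1}{111} \approx -0.009009$)
$j{\left(L \right)} = \frac{2332}{777}$ ($j{\left(L \right)} = 2 + \left(\frac{L}{L} - \frac{1}{111 \left(-7\right)}\right) = 2 + \left(1 - - \frac{1}{777}\right) = 2 + \left(1 + \frac{1}{777}\right) = 2 + \frac{778}{777} = \frac{2332}{777}$)
$q{\left(178,-175 \right)} - j{\left(-52 \right)} = - \frac{1}{46} - \frac{2332}{777} = - \frac{108049}{35742}$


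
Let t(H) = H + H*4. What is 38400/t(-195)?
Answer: -512/13 ≈ -39.385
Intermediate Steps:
t(H) = 5*H (t(H) = H + 4*H = 5*H)
38400/t(-195) = 38400/((5*(-195))) = 38400/(-975) = 38400*(-1/975) = -512/13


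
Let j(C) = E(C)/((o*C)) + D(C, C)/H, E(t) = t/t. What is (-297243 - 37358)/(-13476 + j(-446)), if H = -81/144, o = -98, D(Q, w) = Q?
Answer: 131622664572/4989180775 ≈ 26.382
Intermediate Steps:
E(t) = 1
H = -9/16 (H = -81*1/144 = -9/16 ≈ -0.56250)
j(C) = -16*C/9 - 1/(98*C) (j(C) = 1/(-98*C) + C/(-9/16) = 1*(-1/(98*C)) + C*(-16/9) = -1/(98*C) - 16*C/9 = -16*C/9 - 1/(98*C))
(-297243 - 37358)/(-13476 + j(-446)) = (-297243 - 37358)/(-13476 + (1/882)*(-9 - 1568*(-446)²)/(-446)) = -334601/(-13476 + (1/882)*(-1/446)*(-9 - 1568*198916)) = -334601/(-13476 + (1/882)*(-1/446)*(-9 - 311900288)) = -334601/(-13476 + (1/882)*(-1/446)*(-311900297)) = -334601/(-13476 + 311900297/393372) = -334601/(-4989180775/393372) = -334601*(-393372/4989180775) = 131622664572/4989180775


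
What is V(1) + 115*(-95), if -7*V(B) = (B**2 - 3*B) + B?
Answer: -76474/7 ≈ -10925.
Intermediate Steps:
V(B) = -B**2/7 + 2*B/7 (V(B) = -((B**2 - 3*B) + B)/7 = -(B**2 - 2*B)/7 = -B**2/7 + 2*B/7)
V(1) + 115*(-95) = (1/7)*1*(2 - 1*1) + 115*(-95) = (1/7)*1*(2 - 1) - 10925 = (1/7)*1*1 - 10925 = 1/7 - 10925 = -76474/7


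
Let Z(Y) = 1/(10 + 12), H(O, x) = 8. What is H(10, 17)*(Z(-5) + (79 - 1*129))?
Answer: -4396/11 ≈ -399.64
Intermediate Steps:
Z(Y) = 1/22
H(10, 17)*(Z(-5) + (79 - 1*129)) = 8*(1/22 + (79 - 1*129)) = 8*(1/22 + (79 - 129)) = 8*(1/22 - 50) = 8*(-1099/22) = -4396/11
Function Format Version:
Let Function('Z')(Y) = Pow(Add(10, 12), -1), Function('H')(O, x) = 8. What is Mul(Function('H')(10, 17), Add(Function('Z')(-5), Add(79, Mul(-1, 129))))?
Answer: Rational(-4396, 11) ≈ -399.64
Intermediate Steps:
Function('Z')(Y) = Rational(1, 22) (Function('Z')(Y) = Pow(22, -1) = Rational(1, 22))
Mul(Function('H')(10, 17), Add(Function('Z')(-5), Add(79, Mul(-1, 129)))) = Mul(8, Add(Rational(1, 22), Add(79, Mul(-1, 129)))) = Mul(8, Add(Rational(1, 22), Add(79, -129))) = Mul(8, Add(Rational(1, 22), -50)) = Mul(8, Rational(-1099, 22)) = Rational(-4396, 11)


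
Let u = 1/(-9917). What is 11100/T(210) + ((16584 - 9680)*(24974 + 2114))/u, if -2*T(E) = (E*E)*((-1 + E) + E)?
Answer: -114232424485130186/61593 ≈ -1.8546e+12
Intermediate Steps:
u = -1/9917 ≈ -0.00010084
T(E) = -E²*(-1 + 2*E)/2 (T(E) = -E*E*((-1 + E) + E)/2 = -E²*(-1 + 2*E)/2)
11100/T(210) + ((16584 - 9680)*(24974 + 2114))/u = 11100/((210²*(½ - 1*210))) + ((16584 - 9680)*(24974 + 2114))/(-1/9917) = 11100/((44100*(½ - 210))) + (6904*27088)*(-9917) = 11100/((44100*(-419/2))) + 187015552*(-9917) = 11100/(-9238950) - 1854633229184 = 11100*(-1/9238950) - 1854633229184 = -74/61593 - 1854633229184 = -114232424485130186/61593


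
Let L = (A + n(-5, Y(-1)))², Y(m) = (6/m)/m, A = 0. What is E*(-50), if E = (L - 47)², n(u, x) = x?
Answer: -6050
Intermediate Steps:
Y(m) = 6/m²
L = 36 (L = (0 + 6/(-1)²)² = (0 + 6*1)² = (0 + 6)² = 6² = 36)
E = 121 (E = (36 - 47)² = (-11)² = 121)
E*(-50) = 121*(-50) = -6050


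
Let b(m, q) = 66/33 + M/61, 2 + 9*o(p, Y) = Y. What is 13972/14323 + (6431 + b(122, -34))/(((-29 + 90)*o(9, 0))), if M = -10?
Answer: -50479513897/106591766 ≈ -473.58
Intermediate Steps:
o(p, Y) = -2/9 + Y/9
b(m, q) = 112/61 (b(m, q) = 66/33 - 10/61 = 66*(1/33) - 10*1/61 = 2 - 10/61 = 112/61)
13972/14323 + (6431 + b(122, -34))/(((-29 + 90)*o(9, 0))) = 13972/14323 + (6431 + 112/61)/(((-29 + 90)*(-2/9 + (⅑)*0))) = 13972*(1/14323) + 392403/(61*((61*(-2/9 + 0)))) = 13972/14323 + 392403/(61*((61*(-2/9)))) = 13972/14323 + 392403/(61*(-122/9)) = 13972/14323 + (392403/61)*(-9/122) = 13972/14323 - 3531627/7442 = -50479513897/106591766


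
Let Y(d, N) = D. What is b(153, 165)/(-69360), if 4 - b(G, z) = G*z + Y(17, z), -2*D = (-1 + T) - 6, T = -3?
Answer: 12623/34680 ≈ 0.36399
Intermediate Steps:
D = 5 (D = -((-1 - 3) - 6)/2 = -(-4 - 6)/2 = -½*(-10) = 5)
Y(d, N) = 5
b(G, z) = -1 - G*z (b(G, z) = 4 - (G*z + 5) = 4 - (5 + G*z) = 4 + (-5 - G*z) = -1 - G*z)
b(153, 165)/(-69360) = (-1 - 1*153*165)/(-69360) = (-1 - 25245)*(-1/69360) = -25246*(-1/69360) = 12623/34680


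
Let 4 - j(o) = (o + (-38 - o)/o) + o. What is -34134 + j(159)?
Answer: -5477035/159 ≈ -34447.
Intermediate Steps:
j(o) = 4 - 2*o - (-38 - o)/o (j(o) = 4 - ((o + (-38 - o)/o) + o) = 4 - (2*o + (-38 - o)/o) = 4 + (-2*o - (-38 - o)/o) = 4 - 2*o - (-38 - o)/o)
-34134 + j(159) = -34134 + (5 - 2*159 + 38/159) = -34134 + (5 - 318 + 38*(1/159)) = -34134 + (5 - 318 + 38/159) = -34134 - 49729/159 = -5477035/159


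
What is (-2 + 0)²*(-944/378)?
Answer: -1888/189 ≈ -9.9894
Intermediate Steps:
(-2 + 0)²*(-944/378) = (-2)²*(-944*1/378) = 4*(-472/189) = -1888/189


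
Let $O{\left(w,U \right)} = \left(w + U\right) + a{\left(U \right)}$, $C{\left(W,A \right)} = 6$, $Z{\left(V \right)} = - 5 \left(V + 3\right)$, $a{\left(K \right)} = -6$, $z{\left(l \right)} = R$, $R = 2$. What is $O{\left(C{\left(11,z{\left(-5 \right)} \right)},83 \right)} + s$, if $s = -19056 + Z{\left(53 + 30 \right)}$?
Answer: $-19403$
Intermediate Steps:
$z{\left(l \right)} = 2$
$Z{\left(V \right)} = -15 - 5 V$ ($Z{\left(V \right)} = - 5 \left(3 + V\right) = -15 - 5 V$)
$s = -19486$ ($s = -19056 - \left(15 + 5 \left(53 + 30\right)\right) = -19056 - 430 = -19486$)
$O{\left(w,U \right)} = -6 + U + w$ ($O{\left(w,U \right)} = \left(w + U\right) - 6 = \left(U + w\right) - 6 = -6 + U + w$)
$O{\left(C{\left(11,z{\left(-5 \right)} \right)},83 \right)} + s = \left(-6 + 83 + 6\right) - 19486 = 83 - 19486 = -19403$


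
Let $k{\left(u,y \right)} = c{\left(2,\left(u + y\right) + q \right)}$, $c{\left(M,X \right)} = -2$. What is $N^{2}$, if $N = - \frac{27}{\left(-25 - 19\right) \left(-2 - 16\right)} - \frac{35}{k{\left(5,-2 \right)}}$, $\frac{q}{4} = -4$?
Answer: $\frac{2362369}{7744} \approx 305.06$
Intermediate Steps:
$q = -16$ ($q = 4 \left(-4\right) = -16$)
$k{\left(u,y \right)} = -2$
$N = \frac{1537}{88}$ ($N = - \frac{27}{\left(-25 - 19\right) \left(-2 - 16\right)} - \frac{35}{-2} = - \frac{27}{\left(-44\right) \left(-18\right)} - - \frac{35}{2} = - \frac{27}{792} + \frac{35}{2} = \left(-27\right) \frac{1}{792} + \frac{35}{2} = - \frac{3}{88} + \frac{35}{2} = \frac{1537}{88} \approx 17.466$)
$N^{2} = \left(\frac{1537}{88}\right)^{2} = \frac{2362369}{7744}$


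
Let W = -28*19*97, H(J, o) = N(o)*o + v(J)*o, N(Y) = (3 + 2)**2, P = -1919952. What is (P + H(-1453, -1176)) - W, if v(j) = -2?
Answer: -1895396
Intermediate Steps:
N(Y) = 25 (N(Y) = 5**2 = 25)
H(J, o) = 23*o (H(J, o) = 25*o - 2*o = 23*o)
W = -51604 (W = -532*97 = -51604)
(P + H(-1453, -1176)) - W = (-1919952 + 23*(-1176)) - 1*(-51604) = (-1919952 - 27048) + 51604 = -1947000 + 51604 = -1895396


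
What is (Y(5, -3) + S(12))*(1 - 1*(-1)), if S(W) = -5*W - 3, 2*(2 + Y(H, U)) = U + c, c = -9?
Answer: -142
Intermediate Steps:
Y(H, U) = -13/2 + U/2 (Y(H, U) = -2 + (U - 9)/2 = -2 + (-9 + U)/2 = -2 + (-9/2 + U/2) = -13/2 + U/2)
S(W) = -3 - 5*W
(Y(5, -3) + S(12))*(1 - 1*(-1)) = ((-13/2 + (½)*(-3)) + (-3 - 5*12))*(1 - 1*(-1)) = ((-13/2 - 3/2) + (-3 - 60))*(1 + 1) = (-8 - 63)*2 = -71*2 = -142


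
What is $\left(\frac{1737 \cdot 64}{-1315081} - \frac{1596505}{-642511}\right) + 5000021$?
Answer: $\frac{4224789814095905268}{844954008391} \approx 5.0 \cdot 10^{6}$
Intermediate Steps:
$\left(\frac{1737 \cdot 64}{-1315081} - \frac{1596505}{-642511}\right) + 5000021 = \left(111168 \left(- \frac{1}{1315081}\right) - - \frac{1596505}{642511}\right) + 5000021 = \left(- \frac{111168}{1315081} + \frac{1596505}{642511}\right) + 5000021 = \frac{2028106729057}{844954008391} + 5000021 = \frac{4224789814095905268}{844954008391}$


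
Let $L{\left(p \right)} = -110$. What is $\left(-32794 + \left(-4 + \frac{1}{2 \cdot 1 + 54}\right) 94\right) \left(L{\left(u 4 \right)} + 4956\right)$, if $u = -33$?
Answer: $- \frac{2250271599}{14} \approx -1.6073 \cdot 10^{8}$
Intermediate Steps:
$\left(-32794 + \left(-4 + \frac{1}{2 \cdot 1 + 54}\right) 94\right) \left(L{\left(u 4 \right)} + 4956\right) = \left(-32794 + \left(-4 + \frac{1}{2 \cdot 1 + 54}\right) 94\right) \left(-110 + 4956\right) = \left(-32794 + \left(-4 + \frac{1}{2 + 54}\right) 94\right) 4846 = \left(-32794 + \left(-4 + \frac{1}{56}\right) 94\right) 4846 = \left(-32794 - \frac{10481}{28}\right) 4846 = \left(- \frac{928713}{28}\right) 4846 = - \frac{2250271599}{14}$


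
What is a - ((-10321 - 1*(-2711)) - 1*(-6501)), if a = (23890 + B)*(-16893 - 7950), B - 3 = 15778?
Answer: -985545544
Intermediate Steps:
B = 15781 (B = 3 + 15778 = 15781)
a = -985546653 (a = (23890 + 15781)*(-16893 - 7950) = 39671*(-24843) = -985546653)
a - ((-10321 - 1*(-2711)) - 1*(-6501)) = -985546653 - ((-10321 - 1*(-2711)) - 1*(-6501)) = -985546653 - ((-10321 + 2711) + 6501) = -985546653 - (-7610 + 6501) = -985546653 - 1*(-1109) = -985546653 + 1109 = -985545544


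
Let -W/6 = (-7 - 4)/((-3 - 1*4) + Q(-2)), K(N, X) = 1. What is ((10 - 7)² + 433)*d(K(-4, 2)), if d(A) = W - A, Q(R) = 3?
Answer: -7735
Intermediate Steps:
W = -33/2 (W = -6*(-7 - 4)/((-3 - 1*4) + 3) = -(-66)/((-3 - 4) + 3) = -(-66)/(-7 + 3) = -(-66)/(-4) = -(-66)*(-1)/4 = -6*11/4 = -33/2 ≈ -16.500)
d(A) = -33/2 - A
((10 - 7)² + 433)*d(K(-4, 2)) = ((10 - 7)² + 433)*(-33/2 - 1*1) = (3² + 433)*(-33/2 - 1) = (9 + 433)*(-35/2) = 442*(-35/2) = -7735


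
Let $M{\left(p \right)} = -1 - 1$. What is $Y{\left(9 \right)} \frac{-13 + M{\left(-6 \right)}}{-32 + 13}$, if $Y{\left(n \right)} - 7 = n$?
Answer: $\frac{240}{19} \approx 12.632$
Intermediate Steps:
$M{\left(p \right)} = -2$
$Y{\left(n \right)} = 7 + n$
$Y{\left(9 \right)} \frac{-13 + M{\left(-6 \right)}}{-32 + 13} = \left(7 + 9\right) \frac{-13 - 2}{-32 + 13} = 16 \left(- \frac{15}{-19}\right) = 16 \left(\left(-15\right) \left(- \frac{1}{19}\right)\right) = 16 \cdot \frac{15}{19} = \frac{240}{19}$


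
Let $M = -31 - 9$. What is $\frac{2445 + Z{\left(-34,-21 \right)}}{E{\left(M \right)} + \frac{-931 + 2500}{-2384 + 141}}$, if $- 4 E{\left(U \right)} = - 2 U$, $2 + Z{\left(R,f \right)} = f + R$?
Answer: $- \frac{5356284}{46429} \approx -115.36$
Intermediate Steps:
$M = -40$
$Z{\left(R,f \right)} = -2 + R + f$ ($Z{\left(R,f \right)} = -2 + \left(f + R\right) = -2 + \left(R + f\right) = -2 + R + f$)
$E{\left(U \right)} = \frac{U}{2}$ ($E{\left(U \right)} = - \frac{\left(-2\right) U}{4} = \frac{U}{2}$)
$\frac{2445 + Z{\left(-34,-21 \right)}}{E{\left(M \right)} + \frac{-931 + 2500}{-2384 + 141}} = \frac{2445 - 57}{\frac{1}{2} \left(-40\right) + \frac{-931 + 2500}{-2384 + 141}} = \frac{2445 - 57}{-20 + \frac{1569}{-2243}} = \frac{2388}{-20 + 1569 \left(- \frac{1}{2243}\right)} = \frac{2388}{-20 - \frac{1569}{2243}} = \frac{2388}{- \frac{46429}{2243}} = 2388 \left(- \frac{2243}{46429}\right) = - \frac{5356284}{46429}$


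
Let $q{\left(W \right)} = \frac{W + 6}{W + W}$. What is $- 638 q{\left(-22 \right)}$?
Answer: $-232$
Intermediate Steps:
$q{\left(W \right)} = \frac{6 + W}{2 W}$
$- 638 q{\left(-22 \right)} = - 638 \frac{6 - 22}{2 \left(-22\right)} = - 638 \cdot \frac{1}{2} \left(- \frac{1}{22}\right) \left(-16\right) = \left(-638\right) \frac{4}{11} = -232$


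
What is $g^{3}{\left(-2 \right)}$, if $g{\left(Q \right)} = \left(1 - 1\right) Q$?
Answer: $0$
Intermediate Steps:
$g{\left(Q \right)} = 0$ ($g{\left(Q \right)} = 0 Q = 0$)
$g^{3}{\left(-2 \right)} = 0^{3} = 0$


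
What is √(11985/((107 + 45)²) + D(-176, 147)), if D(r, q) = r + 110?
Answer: I*√1512879/152 ≈ 8.092*I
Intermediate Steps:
D(r, q) = 110 + r
√(11985/((107 + 45)²) + D(-176, 147)) = √(11985/((107 + 45)²) + (110 - 176)) = √(11985/(152²) - 66) = √(11985/23104 - 66) = √(-1512879/23104) = I*√1512879/152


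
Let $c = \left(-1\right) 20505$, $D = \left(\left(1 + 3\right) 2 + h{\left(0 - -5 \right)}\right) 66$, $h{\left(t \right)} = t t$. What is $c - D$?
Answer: $-22683$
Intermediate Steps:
$h{\left(t \right)} = t^{2}$
$D = 2178$ ($D = \left(\left(1 + 3\right) 2 + \left(0 - -5\right)^{2}\right) 66 = \left(4 \cdot 2 + \left(0 + 5\right)^{2}\right) 66 = \left(8 + 5^{2}\right) 66 = \left(8 + 25\right) 66 = 33 \cdot 66 = 2178$)
$c = -20505$
$c - D = -20505 - 2178 = -22683$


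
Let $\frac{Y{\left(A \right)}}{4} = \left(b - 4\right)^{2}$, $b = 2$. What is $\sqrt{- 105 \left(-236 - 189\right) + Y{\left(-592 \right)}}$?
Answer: $\sqrt{44641} \approx 211.28$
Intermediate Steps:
$Y{\left(A \right)} = 16$ ($Y{\left(A \right)} = 4 \left(2 - 4\right)^{2} = 4 \left(-2\right)^{2} = 4 \cdot 4 = 16$)
$\sqrt{- 105 \left(-236 - 189\right) + Y{\left(-592 \right)}} = \sqrt{- 105 \left(-236 - 189\right) + 16} = \sqrt{\left(-105\right) \left(-425\right) + 16} = \sqrt{44625 + 16} = \sqrt{44641}$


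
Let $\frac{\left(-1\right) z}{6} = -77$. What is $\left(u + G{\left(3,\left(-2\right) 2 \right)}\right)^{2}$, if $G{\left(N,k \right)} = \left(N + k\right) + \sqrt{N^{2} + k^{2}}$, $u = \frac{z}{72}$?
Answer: $\frac{15625}{144} \approx 108.51$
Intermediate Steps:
$z = 462$ ($z = \left(-6\right) \left(-77\right) = 462$)
$u = \frac{77}{12}$ ($u = \frac{462}{72} = 462 \cdot \frac{1}{72} = \frac{77}{12} \approx 6.4167$)
$G{\left(N,k \right)} = N + k + \sqrt{N^{2} + k^{2}}$
$\left(u + G{\left(3,\left(-2\right) 2 \right)}\right)^{2} = \left(\frac{77}{12} + \left(3 - 4 + \sqrt{3^{2} + \left(\left(-2\right) 2\right)^{2}}\right)\right)^{2} = \left(\frac{77}{12} + \left(3 - 4 + \sqrt{9 + \left(-4\right)^{2}}\right)\right)^{2} = \left(\frac{77}{12} + \left(3 - 4 + \sqrt{9 + 16}\right)\right)^{2} = \left(\frac{77}{12} + \left(3 - 4 + \sqrt{25}\right)\right)^{2} = \left(\frac{77}{12} + \left(3 - 4 + 5\right)\right)^{2} = \left(\frac{77}{12} + 4\right)^{2} = \left(\frac{125}{12}\right)^{2} = \frac{15625}{144}$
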